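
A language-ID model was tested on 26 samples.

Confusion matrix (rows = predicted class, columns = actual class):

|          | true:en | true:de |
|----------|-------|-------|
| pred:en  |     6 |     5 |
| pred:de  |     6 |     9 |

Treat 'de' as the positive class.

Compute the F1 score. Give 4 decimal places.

0.6207

Precision = TP/(TP+FP) = 9/15 = 0.6000
Recall = TP/(TP+FN) = 9/14 = 0.6429
F1 = 2·TP/(2·TP+FP+FN) = 18/29 = 0.6207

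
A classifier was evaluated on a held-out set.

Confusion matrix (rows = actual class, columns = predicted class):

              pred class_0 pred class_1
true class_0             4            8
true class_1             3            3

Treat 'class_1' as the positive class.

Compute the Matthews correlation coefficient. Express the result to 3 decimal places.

MCC = (TP·TN − FP·FN) / √((TP+FP)(TP+FN)(TN+FP)(TN+FN))
Numerator = 3·4 − 8·3 = -12
Denominator = √(11·6·12·7) = √5544 = 74.4580
MCC = -12 / 74.4580 = -0.161

-0.161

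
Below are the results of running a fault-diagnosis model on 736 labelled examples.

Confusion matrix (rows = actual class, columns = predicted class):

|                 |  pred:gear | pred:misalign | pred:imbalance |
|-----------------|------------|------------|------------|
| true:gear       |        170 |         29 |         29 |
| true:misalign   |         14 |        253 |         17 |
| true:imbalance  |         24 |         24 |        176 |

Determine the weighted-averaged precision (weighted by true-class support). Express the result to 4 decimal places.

0.8135

Per-class precision (TP/(TP+FP)):
  gear: TP=170, FP=14+24=38 → 170/208 = 0.81731
  misalign: TP=253, FP=29+24=53 → 253/306 = 0.82680
  imbalance: TP=176, FP=29+17=46 → 176/222 = 0.79279
Weighted-precision = Σ (supportᵢ/N)·precisionᵢ with N=736: (228/736)·0.81731 + (284/736)·0.82680 + (224/736)·0.79279 = 0.8135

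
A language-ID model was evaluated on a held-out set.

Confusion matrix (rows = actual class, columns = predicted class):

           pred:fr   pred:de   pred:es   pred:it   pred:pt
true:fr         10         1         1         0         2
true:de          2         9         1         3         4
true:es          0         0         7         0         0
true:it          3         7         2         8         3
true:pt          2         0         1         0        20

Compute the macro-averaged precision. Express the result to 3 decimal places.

0.624

Per-class precision (TP/(TP+FP)):
  fr: TP=10, FP=2+0+3+2=7 → 10/17 = 0.5882
  de: TP=9, FP=1+0+7+0=8 → 9/17 = 0.5294
  es: TP=7, FP=1+1+2+1=5 → 7/12 = 0.5833
  it: TP=8, FP=0+3+0+0=3 → 8/11 = 0.7273
  pt: TP=20, FP=2+4+0+3=9 → 20/29 = 0.6897
Macro-precision = mean = (0.5882 + 0.5294 + 0.5833 + 0.7273 + 0.6897) / 5 = 0.624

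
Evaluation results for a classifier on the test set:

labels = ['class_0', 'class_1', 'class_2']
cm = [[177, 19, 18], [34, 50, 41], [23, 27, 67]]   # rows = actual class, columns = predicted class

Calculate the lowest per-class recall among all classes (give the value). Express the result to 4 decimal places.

0.4000

Per-class recall (TP/(TP+FN)):
  class_0: TP=177, FN=19+18=37 → 177/214 = 0.82710
  class_1: TP=50, FN=34+41=75 → 50/125 = 0.40000
  class_2: TP=67, FN=23+27=50 → 67/117 = 0.57265
Lowest is class 'class_1' with recall = 0.4000.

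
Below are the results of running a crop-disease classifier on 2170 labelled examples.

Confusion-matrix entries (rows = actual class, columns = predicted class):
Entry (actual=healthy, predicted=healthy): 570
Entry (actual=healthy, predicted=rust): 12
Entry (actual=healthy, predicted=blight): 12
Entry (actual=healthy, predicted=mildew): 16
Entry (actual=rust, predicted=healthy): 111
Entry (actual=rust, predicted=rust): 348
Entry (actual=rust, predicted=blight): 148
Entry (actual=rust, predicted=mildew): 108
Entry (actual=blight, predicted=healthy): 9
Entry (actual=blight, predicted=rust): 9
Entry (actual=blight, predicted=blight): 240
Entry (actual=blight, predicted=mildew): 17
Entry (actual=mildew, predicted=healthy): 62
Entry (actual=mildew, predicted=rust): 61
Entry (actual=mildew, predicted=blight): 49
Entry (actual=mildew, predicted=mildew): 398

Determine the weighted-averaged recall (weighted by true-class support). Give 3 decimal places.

Per-class recall (TP/(TP+FN)):
  healthy: TP=570, FN=12+12+16=40 → 570/610 = 0.9344
  rust: TP=348, FN=111+148+108=367 → 348/715 = 0.4867
  blight: TP=240, FN=9+9+17=35 → 240/275 = 0.8727
  mildew: TP=398, FN=62+61+49=172 → 398/570 = 0.6982
Weighted-recall = Σ (supportᵢ/N)·recallᵢ with N=2170: (610/2170)·0.9344 + (715/2170)·0.4867 + (275/2170)·0.8727 + (570/2170)·0.6982 = 0.717

0.717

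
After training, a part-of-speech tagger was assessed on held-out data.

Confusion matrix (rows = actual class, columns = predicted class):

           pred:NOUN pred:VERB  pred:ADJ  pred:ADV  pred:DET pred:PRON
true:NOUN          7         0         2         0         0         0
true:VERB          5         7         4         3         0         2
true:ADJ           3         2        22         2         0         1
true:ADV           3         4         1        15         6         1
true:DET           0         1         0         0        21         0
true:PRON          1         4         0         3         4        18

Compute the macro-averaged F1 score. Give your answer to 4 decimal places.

0.6093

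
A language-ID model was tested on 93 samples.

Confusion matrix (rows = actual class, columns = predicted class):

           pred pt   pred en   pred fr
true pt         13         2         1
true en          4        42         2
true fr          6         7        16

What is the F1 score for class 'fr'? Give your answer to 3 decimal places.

0.667

Treat 'fr' as positive and all other classes as negative.
F1 score = 2·TP/(2·TP+FP+FN).
fr: TP=16, FP=1+2=3, FN=6+7=13 → 32/48 = 0.6667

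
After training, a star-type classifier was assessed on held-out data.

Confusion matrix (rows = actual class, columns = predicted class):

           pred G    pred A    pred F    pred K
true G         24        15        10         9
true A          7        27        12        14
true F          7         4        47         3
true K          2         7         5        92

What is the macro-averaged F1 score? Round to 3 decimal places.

0.621

Per-class F1 score (2·TP/(2·TP+FP+FN)):
  G: TP=24, FP=7+7+2=16, FN=15+10+9=34 → 48/98 = 0.4898
  A: TP=27, FP=15+4+7=26, FN=7+12+14=33 → 54/113 = 0.4779
  F: TP=47, FP=10+12+5=27, FN=7+4+3=14 → 94/135 = 0.6963
  K: TP=92, FP=9+14+3=26, FN=2+7+5=14 → 184/224 = 0.8214
Macro-F1 score = mean = (0.4898 + 0.4779 + 0.6963 + 0.8214) / 4 = 0.621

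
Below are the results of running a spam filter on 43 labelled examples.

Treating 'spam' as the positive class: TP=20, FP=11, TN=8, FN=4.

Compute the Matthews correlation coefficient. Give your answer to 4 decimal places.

0.2816

MCC = (TP·TN − FP·FN) / √((TP+FP)(TP+FN)(TN+FP)(TN+FN))
Numerator = 20·8 − 11·4 = 116
Denominator = √(31·24·19·12) = √169632 = 411.8641
MCC = 116 / 411.8641 = 0.2816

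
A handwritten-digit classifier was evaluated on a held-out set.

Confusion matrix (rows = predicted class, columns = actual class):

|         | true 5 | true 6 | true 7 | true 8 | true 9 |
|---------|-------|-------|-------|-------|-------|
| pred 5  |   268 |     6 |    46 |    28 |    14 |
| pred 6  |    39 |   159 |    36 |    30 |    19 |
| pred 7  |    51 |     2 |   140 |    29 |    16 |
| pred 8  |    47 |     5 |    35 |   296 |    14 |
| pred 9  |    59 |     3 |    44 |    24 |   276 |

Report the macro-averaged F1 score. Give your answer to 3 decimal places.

Per-class F1 score (2·TP/(2·TP+FP+FN)):
  5: TP=268, FP=6+46+28+14=94, FN=39+51+47+59=196 → 536/826 = 0.6489
  6: TP=159, FP=39+36+30+19=124, FN=6+2+5+3=16 → 318/458 = 0.6943
  7: TP=140, FP=51+2+29+16=98, FN=46+36+35+44=161 → 280/539 = 0.5195
  8: TP=296, FP=47+5+35+14=101, FN=28+30+29+24=111 → 592/804 = 0.7363
  9: TP=276, FP=59+3+44+24=130, FN=14+19+16+14=63 → 552/745 = 0.7409
Macro-F1 score = mean = (0.6489 + 0.6943 + 0.5195 + 0.7363 + 0.7409) / 5 = 0.668

0.668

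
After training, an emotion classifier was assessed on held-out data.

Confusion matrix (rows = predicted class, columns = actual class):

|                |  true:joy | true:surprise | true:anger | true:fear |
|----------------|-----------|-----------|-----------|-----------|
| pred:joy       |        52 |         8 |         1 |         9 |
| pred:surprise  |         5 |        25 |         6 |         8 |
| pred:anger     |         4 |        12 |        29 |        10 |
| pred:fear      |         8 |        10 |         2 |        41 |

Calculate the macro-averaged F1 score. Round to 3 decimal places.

0.628

Per-class F1 score (2·TP/(2·TP+FP+FN)):
  joy: TP=52, FP=8+1+9=18, FN=5+4+8=17 → 104/139 = 0.7482
  surprise: TP=25, FP=5+6+8=19, FN=8+12+10=30 → 50/99 = 0.5051
  anger: TP=29, FP=4+12+10=26, FN=1+6+2=9 → 58/93 = 0.6237
  fear: TP=41, FP=8+10+2=20, FN=9+8+10=27 → 82/129 = 0.6357
Macro-F1 score = mean = (0.7482 + 0.5051 + 0.6237 + 0.6357) / 4 = 0.628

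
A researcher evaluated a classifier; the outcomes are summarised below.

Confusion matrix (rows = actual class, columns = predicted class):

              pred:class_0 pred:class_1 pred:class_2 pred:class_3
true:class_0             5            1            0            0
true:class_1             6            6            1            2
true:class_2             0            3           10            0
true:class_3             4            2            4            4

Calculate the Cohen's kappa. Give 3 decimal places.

0.371

Observed agreement pₒ = trace/N = 25/48 = 0.5208
Expected agreement pₑ = Σ (rowᵢ·colᵢ)/N² = (6·15 + 15·12 + 13·15 + 14·6)/48² = 0.2383
κ = (pₒ − pₑ)/(1 − pₑ) = (0.5208 − 0.2383)/(1 − 0.2383) = 0.371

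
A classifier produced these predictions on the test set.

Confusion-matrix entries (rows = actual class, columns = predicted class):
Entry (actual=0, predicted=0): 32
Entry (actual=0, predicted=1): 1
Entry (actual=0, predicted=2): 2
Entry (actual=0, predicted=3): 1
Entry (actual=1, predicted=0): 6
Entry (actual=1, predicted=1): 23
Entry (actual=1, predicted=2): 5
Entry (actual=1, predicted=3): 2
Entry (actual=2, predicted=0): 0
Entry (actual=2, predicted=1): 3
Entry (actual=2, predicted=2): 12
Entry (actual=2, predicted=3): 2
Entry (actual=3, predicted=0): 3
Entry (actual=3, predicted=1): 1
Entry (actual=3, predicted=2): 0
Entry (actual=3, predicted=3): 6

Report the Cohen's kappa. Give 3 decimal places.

Observed agreement pₒ = trace/N = 73/99 = 0.7374
Expected agreement pₑ = Σ (rowᵢ·colᵢ)/N² = (36·41 + 36·28 + 17·19 + 10·11)/99² = 0.2976
κ = (pₒ − pₑ)/(1 − pₑ) = (0.7374 − 0.2976)/(1 − 0.2976) = 0.626

0.626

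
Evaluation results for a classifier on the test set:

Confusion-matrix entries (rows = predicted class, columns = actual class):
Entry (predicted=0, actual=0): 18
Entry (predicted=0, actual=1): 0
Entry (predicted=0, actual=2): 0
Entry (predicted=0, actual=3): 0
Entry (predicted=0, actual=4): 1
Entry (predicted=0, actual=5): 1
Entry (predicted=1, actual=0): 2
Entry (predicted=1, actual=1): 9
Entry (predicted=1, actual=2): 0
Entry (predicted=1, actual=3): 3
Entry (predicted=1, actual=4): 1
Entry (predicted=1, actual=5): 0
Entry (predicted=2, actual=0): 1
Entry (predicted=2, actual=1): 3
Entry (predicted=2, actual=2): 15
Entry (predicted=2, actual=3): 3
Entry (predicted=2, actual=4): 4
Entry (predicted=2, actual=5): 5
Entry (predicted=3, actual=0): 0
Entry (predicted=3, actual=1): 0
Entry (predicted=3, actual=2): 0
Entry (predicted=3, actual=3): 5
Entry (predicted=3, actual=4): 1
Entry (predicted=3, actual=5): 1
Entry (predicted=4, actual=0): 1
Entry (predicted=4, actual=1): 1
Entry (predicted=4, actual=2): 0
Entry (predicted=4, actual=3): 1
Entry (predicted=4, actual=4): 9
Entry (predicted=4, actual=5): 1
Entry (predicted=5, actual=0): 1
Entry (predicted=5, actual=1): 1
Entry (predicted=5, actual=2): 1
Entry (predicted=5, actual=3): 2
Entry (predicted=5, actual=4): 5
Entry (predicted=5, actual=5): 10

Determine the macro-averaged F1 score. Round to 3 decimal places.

0.605

Per-class F1 score (2·TP/(2·TP+FP+FN)):
  0: TP=18, FP=0+0+0+1+1=2, FN=2+1+0+1+1=5 → 36/43 = 0.8372
  1: TP=9, FP=2+0+3+1+0=6, FN=0+3+0+1+1=5 → 18/29 = 0.6207
  2: TP=15, FP=1+3+3+4+5=16, FN=0+0+0+0+1=1 → 30/47 = 0.6383
  3: TP=5, FP=0+0+0+1+1=2, FN=0+3+3+1+2=9 → 10/21 = 0.4762
  4: TP=9, FP=1+1+0+1+1=4, FN=1+1+4+1+5=12 → 18/34 = 0.5294
  5: TP=10, FP=1+1+1+2+5=10, FN=1+0+5+1+1=8 → 20/38 = 0.5263
Macro-F1 score = mean = (0.8372 + 0.6207 + 0.6383 + 0.4762 + 0.5294 + 0.5263) / 6 = 0.605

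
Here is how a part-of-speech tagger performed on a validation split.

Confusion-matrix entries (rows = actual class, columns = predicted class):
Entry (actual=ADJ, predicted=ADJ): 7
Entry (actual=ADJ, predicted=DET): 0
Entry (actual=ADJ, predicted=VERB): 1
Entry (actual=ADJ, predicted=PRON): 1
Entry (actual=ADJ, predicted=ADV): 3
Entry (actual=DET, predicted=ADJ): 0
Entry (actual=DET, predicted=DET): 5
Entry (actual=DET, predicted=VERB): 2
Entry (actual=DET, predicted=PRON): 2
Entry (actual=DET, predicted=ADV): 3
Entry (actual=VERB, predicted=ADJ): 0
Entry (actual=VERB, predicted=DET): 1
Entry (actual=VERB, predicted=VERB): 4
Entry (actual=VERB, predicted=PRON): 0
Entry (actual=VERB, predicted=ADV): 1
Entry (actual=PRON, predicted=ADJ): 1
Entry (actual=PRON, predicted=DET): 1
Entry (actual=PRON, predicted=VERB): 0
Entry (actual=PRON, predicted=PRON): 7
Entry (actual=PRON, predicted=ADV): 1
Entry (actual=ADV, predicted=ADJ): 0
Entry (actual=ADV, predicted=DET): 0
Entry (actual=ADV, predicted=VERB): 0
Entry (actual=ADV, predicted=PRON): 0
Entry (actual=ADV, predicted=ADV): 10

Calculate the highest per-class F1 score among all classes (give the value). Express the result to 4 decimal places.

Per-class F1 score (2·TP/(2·TP+FP+FN)):
  ADJ: TP=7, FP=0+0+1+0=1, FN=0+1+1+3=5 → 14/20 = 0.70000
  DET: TP=5, FP=0+1+1+0=2, FN=0+2+2+3=7 → 10/19 = 0.52632
  VERB: TP=4, FP=1+2+0+0=3, FN=0+1+0+1=2 → 8/13 = 0.61538
  PRON: TP=7, FP=1+2+0+0=3, FN=1+1+0+1=3 → 14/20 = 0.70000
  ADV: TP=10, FP=3+3+1+1=8, FN=0+0+0+0=0 → 20/28 = 0.71429
Highest is class 'ADV' with F1 score = 0.7143.

0.7143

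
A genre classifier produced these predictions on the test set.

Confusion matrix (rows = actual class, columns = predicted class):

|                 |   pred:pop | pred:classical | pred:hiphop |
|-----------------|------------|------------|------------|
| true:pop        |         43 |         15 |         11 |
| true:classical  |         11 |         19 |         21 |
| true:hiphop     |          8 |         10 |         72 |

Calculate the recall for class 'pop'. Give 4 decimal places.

0.6232

One-vs-rest for 'pop': TP = diagonal; FP = other classes predicted 'pop'; FN = 'pop' predicted as other.
recall = TP/(TP+FN).
pop: TP=43, FN=15+11=26 → 43/69 = 0.62319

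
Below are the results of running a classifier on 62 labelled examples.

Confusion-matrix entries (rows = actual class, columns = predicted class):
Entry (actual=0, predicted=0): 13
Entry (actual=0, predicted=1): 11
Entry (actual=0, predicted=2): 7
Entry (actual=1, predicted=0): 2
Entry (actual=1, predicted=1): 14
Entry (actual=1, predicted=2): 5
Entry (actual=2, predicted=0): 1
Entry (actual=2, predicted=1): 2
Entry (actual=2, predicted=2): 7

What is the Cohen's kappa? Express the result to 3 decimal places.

0.330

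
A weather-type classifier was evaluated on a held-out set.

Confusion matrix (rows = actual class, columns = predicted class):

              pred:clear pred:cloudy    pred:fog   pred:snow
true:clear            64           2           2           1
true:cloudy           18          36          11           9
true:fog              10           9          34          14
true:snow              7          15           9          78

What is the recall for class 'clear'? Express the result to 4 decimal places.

Treat 'clear' as positive and all other classes as negative.
recall = TP/(TP+FN).
clear: TP=64, FN=2+2+1=5 → 64/69 = 0.92754

0.9275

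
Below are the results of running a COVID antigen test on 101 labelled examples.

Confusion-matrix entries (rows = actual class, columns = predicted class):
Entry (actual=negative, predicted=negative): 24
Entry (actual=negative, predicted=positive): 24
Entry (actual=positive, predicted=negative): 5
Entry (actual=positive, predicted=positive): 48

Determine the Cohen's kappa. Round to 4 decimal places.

0.4134

Observed agreement pₒ = trace/N = 72/101 = 0.71287
Expected agreement pₑ = Σ (rowᵢ·colᵢ)/N² = (48·29 + 53·72)/101² = 0.51054
κ = (pₒ − pₑ)/(1 − pₑ) = (0.71287 − 0.51054)/(1 − 0.51054) = 0.4134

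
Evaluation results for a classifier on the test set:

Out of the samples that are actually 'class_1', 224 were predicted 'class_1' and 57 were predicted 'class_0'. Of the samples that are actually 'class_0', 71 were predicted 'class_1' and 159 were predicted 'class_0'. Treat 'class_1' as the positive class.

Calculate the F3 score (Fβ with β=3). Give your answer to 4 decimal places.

Fβ = (1+β²)·TP / ((1+β²)·TP + β²·FN + FP), with β²=9
= 10·224 / (10·224 + 9·57 + 71) = 0.7932

0.7932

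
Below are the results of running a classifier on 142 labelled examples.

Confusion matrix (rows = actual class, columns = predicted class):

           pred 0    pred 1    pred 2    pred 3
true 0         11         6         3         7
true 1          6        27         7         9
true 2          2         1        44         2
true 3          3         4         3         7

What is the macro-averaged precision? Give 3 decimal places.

0.566

Per-class precision (TP/(TP+FP)):
  0: TP=11, FP=6+2+3=11 → 11/22 = 0.5000
  1: TP=27, FP=6+1+4=11 → 27/38 = 0.7105
  2: TP=44, FP=3+7+3=13 → 44/57 = 0.7719
  3: TP=7, FP=7+9+2=18 → 7/25 = 0.2800
Macro-precision = mean = (0.5000 + 0.7105 + 0.7719 + 0.2800) / 4 = 0.566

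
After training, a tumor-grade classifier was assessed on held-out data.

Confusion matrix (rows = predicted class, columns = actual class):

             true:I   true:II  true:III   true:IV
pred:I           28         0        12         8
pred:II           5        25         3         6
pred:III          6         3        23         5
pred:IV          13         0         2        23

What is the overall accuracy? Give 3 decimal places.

0.611

Accuracy = trace / total = (28+25+23+23=99) / 162 = 99/162 = 0.611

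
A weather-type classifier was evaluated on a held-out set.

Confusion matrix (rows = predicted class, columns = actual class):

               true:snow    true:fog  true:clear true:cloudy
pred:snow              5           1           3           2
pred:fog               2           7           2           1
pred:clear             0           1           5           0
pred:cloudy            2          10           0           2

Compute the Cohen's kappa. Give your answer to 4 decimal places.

0.2586

Observed agreement pₒ = trace/N = 19/43 = 0.44186
Expected agreement pₑ = Σ (rowᵢ·colᵢ)/N² = (9·11 + 19·12 + 10·6 + 5·14)/43² = 0.24716
κ = (pₒ − pₑ)/(1 − pₑ) = (0.44186 − 0.24716)/(1 − 0.24716) = 0.2586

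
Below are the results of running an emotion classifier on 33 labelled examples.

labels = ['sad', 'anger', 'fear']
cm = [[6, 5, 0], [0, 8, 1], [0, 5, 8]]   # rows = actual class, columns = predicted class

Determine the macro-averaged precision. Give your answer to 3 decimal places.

0.778

Per-class precision (TP/(TP+FP)):
  sad: TP=6, FP=0+0=0 → 6/6 = 1.0000
  anger: TP=8, FP=5+5=10 → 8/18 = 0.4444
  fear: TP=8, FP=0+1=1 → 8/9 = 0.8889
Macro-precision = mean = (1.0000 + 0.4444 + 0.8889) / 3 = 0.778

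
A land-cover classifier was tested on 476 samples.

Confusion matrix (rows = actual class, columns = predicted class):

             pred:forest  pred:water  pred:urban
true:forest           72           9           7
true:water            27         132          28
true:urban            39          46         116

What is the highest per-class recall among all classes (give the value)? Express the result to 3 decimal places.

Per-class recall (TP/(TP+FN)):
  forest: TP=72, FN=9+7=16 → 72/88 = 0.8182
  water: TP=132, FN=27+28=55 → 132/187 = 0.7059
  urban: TP=116, FN=39+46=85 → 116/201 = 0.5771
Highest is class 'forest' with recall = 0.818.

0.818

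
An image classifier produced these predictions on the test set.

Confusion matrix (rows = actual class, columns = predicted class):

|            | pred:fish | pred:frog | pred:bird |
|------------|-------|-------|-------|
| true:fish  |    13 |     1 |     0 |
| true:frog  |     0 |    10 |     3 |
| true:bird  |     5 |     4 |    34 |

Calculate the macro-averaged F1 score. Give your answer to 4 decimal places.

0.7923

Per-class F1 score (2·TP/(2·TP+FP+FN)):
  fish: TP=13, FP=0+5=5, FN=1+0=1 → 26/32 = 0.81250
  frog: TP=10, FP=1+4=5, FN=0+3=3 → 20/28 = 0.71429
  bird: TP=34, FP=0+3=3, FN=5+4=9 → 68/80 = 0.85000
Macro-F1 score = mean = (0.81250 + 0.71429 + 0.85000) / 3 = 0.7923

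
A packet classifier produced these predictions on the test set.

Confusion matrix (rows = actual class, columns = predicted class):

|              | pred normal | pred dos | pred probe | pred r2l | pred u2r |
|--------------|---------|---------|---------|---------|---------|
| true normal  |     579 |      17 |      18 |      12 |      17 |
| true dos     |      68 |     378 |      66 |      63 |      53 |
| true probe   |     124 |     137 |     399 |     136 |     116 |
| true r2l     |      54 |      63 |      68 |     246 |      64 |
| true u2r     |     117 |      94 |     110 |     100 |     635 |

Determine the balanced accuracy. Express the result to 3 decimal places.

Balanced accuracy = mean of per-class recall.
  normal: recall = 579/643 = 0.9005
  dos: recall = 378/628 = 0.6019
  probe: recall = 399/912 = 0.4375
  r2l: recall = 246/495 = 0.4970
  u2r: recall = 635/1056 = 0.6013
Mean = (0.9005 + 0.6019 + 0.4375 + 0.4970 + 0.6013) / 5 = 0.608

0.608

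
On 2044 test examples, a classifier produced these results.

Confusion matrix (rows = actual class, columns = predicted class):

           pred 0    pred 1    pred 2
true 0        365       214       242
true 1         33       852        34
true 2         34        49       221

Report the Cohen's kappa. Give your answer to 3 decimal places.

Observed agreement pₒ = trace/N = 1438/2044 = 0.7035
Expected agreement pₑ = Σ (rowᵢ·colᵢ)/N² = (821·432 + 919·1115 + 304·497)/2044² = 0.3663
κ = (pₒ − pₑ)/(1 − pₑ) = (0.7035 − 0.3663)/(1 − 0.3663) = 0.532

0.532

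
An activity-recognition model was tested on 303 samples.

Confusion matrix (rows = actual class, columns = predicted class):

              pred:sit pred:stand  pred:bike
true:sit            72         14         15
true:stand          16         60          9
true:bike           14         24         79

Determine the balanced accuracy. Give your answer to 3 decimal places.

0.698

Balanced accuracy = mean of per-class recall.
  sit: recall = 72/101 = 0.7129
  stand: recall = 60/85 = 0.7059
  bike: recall = 79/117 = 0.6752
Mean = (0.7129 + 0.7059 + 0.6752) / 3 = 0.698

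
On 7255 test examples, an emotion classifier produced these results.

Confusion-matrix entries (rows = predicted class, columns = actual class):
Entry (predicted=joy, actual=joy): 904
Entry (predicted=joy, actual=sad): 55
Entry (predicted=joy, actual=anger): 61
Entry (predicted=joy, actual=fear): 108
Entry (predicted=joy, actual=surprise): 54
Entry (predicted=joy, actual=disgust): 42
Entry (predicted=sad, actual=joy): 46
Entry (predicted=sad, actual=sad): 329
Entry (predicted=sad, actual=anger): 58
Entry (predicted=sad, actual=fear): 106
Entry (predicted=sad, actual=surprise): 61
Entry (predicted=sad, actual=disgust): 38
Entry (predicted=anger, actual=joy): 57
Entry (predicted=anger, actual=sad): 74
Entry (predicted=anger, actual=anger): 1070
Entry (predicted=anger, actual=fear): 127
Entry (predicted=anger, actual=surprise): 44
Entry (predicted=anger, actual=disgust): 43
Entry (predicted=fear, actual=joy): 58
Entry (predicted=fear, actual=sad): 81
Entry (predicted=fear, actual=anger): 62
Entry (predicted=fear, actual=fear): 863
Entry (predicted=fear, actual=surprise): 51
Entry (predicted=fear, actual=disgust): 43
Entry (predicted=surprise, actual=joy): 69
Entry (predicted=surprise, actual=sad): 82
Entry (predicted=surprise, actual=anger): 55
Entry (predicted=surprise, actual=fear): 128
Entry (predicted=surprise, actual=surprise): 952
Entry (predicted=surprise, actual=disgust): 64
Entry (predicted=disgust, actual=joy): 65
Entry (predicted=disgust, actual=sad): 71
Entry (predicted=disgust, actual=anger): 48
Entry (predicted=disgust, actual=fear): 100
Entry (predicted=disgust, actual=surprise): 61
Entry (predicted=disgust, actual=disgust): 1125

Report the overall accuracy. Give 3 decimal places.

Accuracy = trace / total = (904+329+1070+863+952+1125=5243) / 7255 = 5243/7255 = 0.723

0.723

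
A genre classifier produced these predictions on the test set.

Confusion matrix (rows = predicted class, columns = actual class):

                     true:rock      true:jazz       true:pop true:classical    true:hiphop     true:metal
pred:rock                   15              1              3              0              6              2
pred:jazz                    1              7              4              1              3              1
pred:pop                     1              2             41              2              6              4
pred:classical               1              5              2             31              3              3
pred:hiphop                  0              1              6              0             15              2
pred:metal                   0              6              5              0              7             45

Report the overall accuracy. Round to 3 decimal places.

0.664

Accuracy = trace / total = (15+7+41+31+15+45=154) / 232 = 154/232 = 0.664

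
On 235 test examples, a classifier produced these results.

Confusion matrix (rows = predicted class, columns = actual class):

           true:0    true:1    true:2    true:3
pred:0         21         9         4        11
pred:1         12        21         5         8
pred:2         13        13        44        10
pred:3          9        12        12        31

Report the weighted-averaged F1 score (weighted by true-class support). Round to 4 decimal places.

0.4911

Per-class F1 score (2·TP/(2·TP+FP+FN)):
  0: TP=21, FP=9+4+11=24, FN=12+13+9=34 → 42/100 = 0.42000
  1: TP=21, FP=12+5+8=25, FN=9+13+12=34 → 42/101 = 0.41584
  2: TP=44, FP=13+13+10=36, FN=4+5+12=21 → 88/145 = 0.60690
  3: TP=31, FP=9+12+12=33, FN=11+8+10=29 → 62/124 = 0.50000
Weighted-F1 score = Σ (supportᵢ/N)·F1 scoreᵢ with N=235: (55/235)·0.42000 + (55/235)·0.41584 + (65/235)·0.60690 + (60/235)·0.50000 = 0.4911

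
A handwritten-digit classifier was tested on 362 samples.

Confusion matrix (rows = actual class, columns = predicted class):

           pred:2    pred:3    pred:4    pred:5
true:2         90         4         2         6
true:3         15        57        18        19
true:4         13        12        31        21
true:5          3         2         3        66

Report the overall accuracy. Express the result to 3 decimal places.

0.674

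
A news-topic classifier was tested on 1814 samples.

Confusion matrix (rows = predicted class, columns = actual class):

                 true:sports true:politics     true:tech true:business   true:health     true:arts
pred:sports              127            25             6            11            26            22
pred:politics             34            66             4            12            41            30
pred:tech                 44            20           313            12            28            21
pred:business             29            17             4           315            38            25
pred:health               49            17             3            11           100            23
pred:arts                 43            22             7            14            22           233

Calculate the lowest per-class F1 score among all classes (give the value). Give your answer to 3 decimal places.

Per-class F1 score (2·TP/(2·TP+FP+FN)):
  sports: TP=127, FP=25+6+11+26+22=90, FN=34+44+29+49+43=199 → 254/543 = 0.4678
  politics: TP=66, FP=34+4+12+41+30=121, FN=25+20+17+17+22=101 → 132/354 = 0.3729
  tech: TP=313, FP=44+20+12+28+21=125, FN=6+4+4+3+7=24 → 626/775 = 0.8077
  business: TP=315, FP=29+17+4+38+25=113, FN=11+12+12+11+14=60 → 630/803 = 0.7846
  health: TP=100, FP=49+17+3+11+23=103, FN=26+41+28+38+22=155 → 200/458 = 0.4367
  arts: TP=233, FP=43+22+7+14+22=108, FN=22+30+21+25+23=121 → 466/695 = 0.6705
Lowest is class 'politics' with F1 score = 0.373.

0.373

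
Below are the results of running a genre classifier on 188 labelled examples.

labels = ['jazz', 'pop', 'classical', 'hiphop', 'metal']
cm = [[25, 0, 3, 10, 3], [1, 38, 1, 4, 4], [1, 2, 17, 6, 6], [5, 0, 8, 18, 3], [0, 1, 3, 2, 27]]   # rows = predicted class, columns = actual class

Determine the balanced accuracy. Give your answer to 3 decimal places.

Balanced accuracy = mean of per-class recall.
  jazz: recall = 25/32 = 0.7813
  pop: recall = 38/41 = 0.9268
  classical: recall = 17/32 = 0.5313
  hiphop: recall = 18/40 = 0.4500
  metal: recall = 27/43 = 0.6279
Mean = (0.7813 + 0.9268 + 0.5313 + 0.4500 + 0.6279) / 5 = 0.663

0.663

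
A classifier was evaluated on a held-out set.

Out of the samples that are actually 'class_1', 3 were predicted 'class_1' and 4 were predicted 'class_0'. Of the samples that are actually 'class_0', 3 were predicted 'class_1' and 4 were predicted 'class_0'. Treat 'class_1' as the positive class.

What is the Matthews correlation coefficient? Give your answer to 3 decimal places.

0.000

MCC = (TP·TN − FP·FN) / √((TP+FP)(TP+FN)(TN+FP)(TN+FN))
Numerator = 3·4 − 3·4 = 0
Denominator = √(6·7·7·8) = √2352 = 48.4974
MCC = 0 / 48.4974 = 0.000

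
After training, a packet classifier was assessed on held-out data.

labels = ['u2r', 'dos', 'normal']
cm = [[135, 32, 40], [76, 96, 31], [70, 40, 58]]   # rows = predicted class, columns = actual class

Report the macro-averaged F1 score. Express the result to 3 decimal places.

0.487

Per-class F1 score (2·TP/(2·TP+FP+FN)):
  u2r: TP=135, FP=32+40=72, FN=76+70=146 → 270/488 = 0.5533
  dos: TP=96, FP=76+31=107, FN=32+40=72 → 192/371 = 0.5175
  normal: TP=58, FP=70+40=110, FN=40+31=71 → 116/297 = 0.3906
Macro-F1 score = mean = (0.5533 + 0.5175 + 0.3906) / 3 = 0.487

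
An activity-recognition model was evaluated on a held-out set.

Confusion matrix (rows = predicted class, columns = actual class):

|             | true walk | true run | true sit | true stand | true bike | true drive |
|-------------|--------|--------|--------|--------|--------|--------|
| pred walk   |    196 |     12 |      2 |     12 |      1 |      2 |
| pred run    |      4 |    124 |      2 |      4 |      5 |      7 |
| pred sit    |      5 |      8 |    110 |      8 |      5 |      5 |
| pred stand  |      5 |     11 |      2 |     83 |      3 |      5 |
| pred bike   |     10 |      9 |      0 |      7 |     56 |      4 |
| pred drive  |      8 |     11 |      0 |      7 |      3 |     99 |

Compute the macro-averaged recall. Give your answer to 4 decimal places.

0.7968

Per-class recall (TP/(TP+FN)):
  walk: TP=196, FN=4+5+5+10+8=32 → 196/228 = 0.85965
  run: TP=124, FN=12+8+11+9+11=51 → 124/175 = 0.70857
  sit: TP=110, FN=2+2+2+0+0=6 → 110/116 = 0.94828
  stand: TP=83, FN=12+4+8+7+7=38 → 83/121 = 0.68595
  bike: TP=56, FN=1+5+5+3+3=17 → 56/73 = 0.76712
  drive: TP=99, FN=2+7+5+5+4=23 → 99/122 = 0.81148
Macro-recall = mean = (0.85965 + 0.70857 + 0.94828 + 0.68595 + 0.76712 + 0.81148) / 6 = 0.7968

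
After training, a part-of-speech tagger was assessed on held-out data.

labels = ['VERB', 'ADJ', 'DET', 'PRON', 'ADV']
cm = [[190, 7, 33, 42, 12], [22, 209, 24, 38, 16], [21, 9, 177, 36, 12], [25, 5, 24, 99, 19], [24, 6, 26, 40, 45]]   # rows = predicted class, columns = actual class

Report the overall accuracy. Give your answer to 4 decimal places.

Accuracy = trace / total = (190+209+177+99+45=720) / 1161 = 720/1161 = 0.6202

0.6202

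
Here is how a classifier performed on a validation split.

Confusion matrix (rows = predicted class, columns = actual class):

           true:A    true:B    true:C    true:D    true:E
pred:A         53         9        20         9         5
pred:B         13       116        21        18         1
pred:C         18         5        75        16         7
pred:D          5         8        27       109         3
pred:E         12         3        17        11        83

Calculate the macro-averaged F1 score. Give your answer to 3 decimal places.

0.650

Per-class F1 score (2·TP/(2·TP+FP+FN)):
  A: TP=53, FP=9+20+9+5=43, FN=13+18+5+12=48 → 106/197 = 0.5381
  B: TP=116, FP=13+21+18+1=53, FN=9+5+8+3=25 → 232/310 = 0.7484
  C: TP=75, FP=18+5+16+7=46, FN=20+21+27+17=85 → 150/281 = 0.5338
  D: TP=109, FP=5+8+27+3=43, FN=9+18+16+11=54 → 218/315 = 0.6921
  E: TP=83, FP=12+3+17+11=43, FN=5+1+7+3=16 → 166/225 = 0.7378
Macro-F1 score = mean = (0.5381 + 0.7484 + 0.5338 + 0.6921 + 0.7378) / 5 = 0.650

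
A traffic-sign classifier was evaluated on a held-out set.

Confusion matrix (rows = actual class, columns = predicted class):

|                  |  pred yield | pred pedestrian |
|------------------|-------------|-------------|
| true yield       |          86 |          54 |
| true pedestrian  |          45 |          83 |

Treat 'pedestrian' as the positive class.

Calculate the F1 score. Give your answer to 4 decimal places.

Precision = TP/(TP+FP) = 83/137 = 0.6058
Recall = TP/(TP+FN) = 83/128 = 0.6484
F1 = 2·TP/(2·TP+FP+FN) = 166/265 = 0.6264

0.6264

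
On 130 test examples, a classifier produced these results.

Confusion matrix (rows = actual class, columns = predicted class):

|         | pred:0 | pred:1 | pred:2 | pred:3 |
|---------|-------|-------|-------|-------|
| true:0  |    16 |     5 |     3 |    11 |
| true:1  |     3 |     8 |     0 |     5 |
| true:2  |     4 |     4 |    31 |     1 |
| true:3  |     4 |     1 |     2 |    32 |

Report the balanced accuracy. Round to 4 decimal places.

0.6382

Balanced accuracy = mean of per-class recall.
  0: recall = 16/35 = 0.45714
  1: recall = 8/16 = 0.50000
  2: recall = 31/40 = 0.77500
  3: recall = 32/39 = 0.82051
Mean = (0.45714 + 0.50000 + 0.77500 + 0.82051) / 4 = 0.6382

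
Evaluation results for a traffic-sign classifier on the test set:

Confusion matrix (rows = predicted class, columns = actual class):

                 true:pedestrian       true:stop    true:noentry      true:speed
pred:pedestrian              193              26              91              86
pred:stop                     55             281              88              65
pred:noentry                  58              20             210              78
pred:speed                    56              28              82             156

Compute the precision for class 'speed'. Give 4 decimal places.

0.4845

Treat 'speed' as positive and all other classes as negative.
precision = TP/(TP+FP).
speed: TP=156, FP=56+28+82=166 → 156/322 = 0.48447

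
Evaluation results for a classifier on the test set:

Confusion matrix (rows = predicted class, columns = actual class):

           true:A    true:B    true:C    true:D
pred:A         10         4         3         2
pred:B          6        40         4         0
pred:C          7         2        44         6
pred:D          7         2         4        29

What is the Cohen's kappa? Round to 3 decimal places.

Observed agreement pₒ = trace/N = 123/170 = 0.7235
Expected agreement pₑ = Σ (rowᵢ·colᵢ)/N² = (30·19 + 48·50 + 55·59 + 37·42)/170² = 0.2688
κ = (pₒ − pₑ)/(1 − pₑ) = (0.7235 − 0.2688)/(1 − 0.2688) = 0.622

0.622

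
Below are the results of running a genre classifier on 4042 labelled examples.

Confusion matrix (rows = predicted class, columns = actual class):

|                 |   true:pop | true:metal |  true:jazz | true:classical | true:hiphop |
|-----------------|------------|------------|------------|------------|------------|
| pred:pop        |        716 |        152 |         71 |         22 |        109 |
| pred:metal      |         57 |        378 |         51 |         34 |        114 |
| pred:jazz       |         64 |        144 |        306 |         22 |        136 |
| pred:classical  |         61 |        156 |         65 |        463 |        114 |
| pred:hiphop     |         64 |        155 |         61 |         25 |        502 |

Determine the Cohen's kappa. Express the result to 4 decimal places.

0.4801

Observed agreement pₒ = trace/N = 2365/4042 = 0.58511
Expected agreement pₑ = Σ (rowᵢ·colᵢ)/N² = (962·1070 + 985·634 + 554·672 + 566·859 + 975·807)/4042² = 0.20193
κ = (pₒ − pₑ)/(1 − pₑ) = (0.58511 − 0.20193)/(1 − 0.20193) = 0.4801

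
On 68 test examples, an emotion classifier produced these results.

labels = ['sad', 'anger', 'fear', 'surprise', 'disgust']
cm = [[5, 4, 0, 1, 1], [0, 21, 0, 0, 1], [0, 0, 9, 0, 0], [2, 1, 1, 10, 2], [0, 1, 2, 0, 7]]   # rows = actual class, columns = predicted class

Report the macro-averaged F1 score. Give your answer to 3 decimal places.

0.735

Per-class F1 score (2·TP/(2·TP+FP+FN)):
  sad: TP=5, FP=0+0+2+0=2, FN=4+0+1+1=6 → 10/18 = 0.5556
  anger: TP=21, FP=4+0+1+1=6, FN=0+0+0+1=1 → 42/49 = 0.8571
  fear: TP=9, FP=0+0+1+2=3, FN=0+0+0+0=0 → 18/21 = 0.8571
  surprise: TP=10, FP=1+0+0+0=1, FN=2+1+1+2=6 → 20/27 = 0.7407
  disgust: TP=7, FP=1+1+0+2=4, FN=0+1+2+0=3 → 14/21 = 0.6667
Macro-F1 score = mean = (0.5556 + 0.8571 + 0.8571 + 0.7407 + 0.6667) / 5 = 0.735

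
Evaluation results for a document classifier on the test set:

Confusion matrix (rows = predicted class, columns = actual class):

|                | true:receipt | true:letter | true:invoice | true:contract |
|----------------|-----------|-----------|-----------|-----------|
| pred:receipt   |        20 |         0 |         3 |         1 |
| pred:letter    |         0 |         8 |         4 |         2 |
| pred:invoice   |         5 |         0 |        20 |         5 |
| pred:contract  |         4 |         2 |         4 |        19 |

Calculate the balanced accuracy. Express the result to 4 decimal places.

Balanced accuracy = mean of per-class recall.
  receipt: recall = 20/29 = 0.68966
  letter: recall = 8/10 = 0.80000
  invoice: recall = 20/31 = 0.64516
  contract: recall = 19/27 = 0.70370
Mean = (0.68966 + 0.80000 + 0.64516 + 0.70370) / 4 = 0.7096

0.7096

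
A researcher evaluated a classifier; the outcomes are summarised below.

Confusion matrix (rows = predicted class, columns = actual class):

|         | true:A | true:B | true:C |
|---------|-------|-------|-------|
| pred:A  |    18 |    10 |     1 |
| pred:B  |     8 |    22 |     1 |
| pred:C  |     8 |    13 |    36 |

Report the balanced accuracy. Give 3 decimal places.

Balanced accuracy = mean of per-class recall.
  A: recall = 18/34 = 0.5294
  B: recall = 22/45 = 0.4889
  C: recall = 36/38 = 0.9474
Mean = (0.5294 + 0.4889 + 0.9474) / 3 = 0.655

0.655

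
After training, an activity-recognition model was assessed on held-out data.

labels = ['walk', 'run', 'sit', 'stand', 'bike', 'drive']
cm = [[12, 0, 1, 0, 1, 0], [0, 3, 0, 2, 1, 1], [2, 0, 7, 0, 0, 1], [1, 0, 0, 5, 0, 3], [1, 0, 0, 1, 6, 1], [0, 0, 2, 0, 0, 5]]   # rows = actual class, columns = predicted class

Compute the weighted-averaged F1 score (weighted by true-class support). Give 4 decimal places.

0.6774

Per-class F1 score (2·TP/(2·TP+FP+FN)):
  walk: TP=12, FP=0+2+1+1+0=4, FN=0+1+0+1+0=2 → 24/30 = 0.80000
  run: TP=3, FP=0+0+0+0+0=0, FN=0+0+2+1+1=4 → 6/10 = 0.60000
  sit: TP=7, FP=1+0+0+0+2=3, FN=2+0+0+0+1=3 → 14/20 = 0.70000
  stand: TP=5, FP=0+2+0+1+0=3, FN=1+0+0+0+3=4 → 10/17 = 0.58824
  bike: TP=6, FP=1+1+0+0+0=2, FN=1+0+0+1+1=3 → 12/17 = 0.70588
  drive: TP=5, FP=0+1+1+3+1=6, FN=0+0+2+0+0=2 → 10/18 = 0.55556
Weighted-F1 score = Σ (supportᵢ/N)·F1 scoreᵢ with N=56: (14/56)·0.80000 + (7/56)·0.60000 + (10/56)·0.70000 + (9/56)·0.58824 + (9/56)·0.70588 + (7/56)·0.55556 = 0.6774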